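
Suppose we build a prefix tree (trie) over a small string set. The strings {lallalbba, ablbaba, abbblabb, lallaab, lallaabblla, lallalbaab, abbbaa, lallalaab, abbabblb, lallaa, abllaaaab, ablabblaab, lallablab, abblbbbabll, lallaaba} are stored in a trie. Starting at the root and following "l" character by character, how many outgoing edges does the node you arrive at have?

1

Follow the path "l" to its node, then look at its outgoing edges.
Characters that immediately follow "l" among the stored strings: {a}.
That node has 1 child edge.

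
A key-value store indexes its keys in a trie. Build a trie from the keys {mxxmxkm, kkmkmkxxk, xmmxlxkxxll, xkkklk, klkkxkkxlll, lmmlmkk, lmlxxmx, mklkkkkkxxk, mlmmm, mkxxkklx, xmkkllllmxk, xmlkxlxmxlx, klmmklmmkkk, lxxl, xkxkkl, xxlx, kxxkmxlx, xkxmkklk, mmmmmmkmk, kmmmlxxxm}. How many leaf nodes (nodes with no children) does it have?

20

Leaves are exactly the stored words that no other stored word extends.
Those words: "kkmkmkxxk", "klkkxkkxlll", "klmmklmmkkk", "kmmmlxxxm", "kxxkmxlx", "lmlxxmx", "lmmlmkk", "lxxl", "mklkkkkkxxk", "mkxxkklx", "mlmmm", "mmmmmmkmk", "mxxmxkm", "xkkklk", "xkxkkl", "xkxmkklk", "xmkkllllmxk", "xmlkxlxmxlx", "xmmxlxkxxll", "xxlx"
Leaf count: 20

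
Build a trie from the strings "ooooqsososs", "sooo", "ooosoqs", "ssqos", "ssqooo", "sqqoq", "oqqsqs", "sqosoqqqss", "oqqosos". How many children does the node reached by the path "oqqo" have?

1

The children of the "oqqo" node are the distinct next characters among strings starting with "oqqo".
Characters that immediately follow "oqqo" among the stored strings: {s}.
That node has 1 child edge.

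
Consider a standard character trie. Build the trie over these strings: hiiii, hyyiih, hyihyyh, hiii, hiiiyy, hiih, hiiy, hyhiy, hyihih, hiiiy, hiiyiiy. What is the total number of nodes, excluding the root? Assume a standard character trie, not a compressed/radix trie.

Count nodes per top-level branch (shared prefixes stored once):
  'h'-branch (hiih, hiii, hiiii, hiiiy, hiiiyy, hiiy, hiiyiiy, hyhiy, hyihih, hyihyyh, hyyiih): 27 nodes
Sum: 27

27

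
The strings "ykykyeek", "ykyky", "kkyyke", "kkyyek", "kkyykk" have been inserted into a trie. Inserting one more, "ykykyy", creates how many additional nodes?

Walking "ykykyy" from the root, the first 5 characters ("ykyky") follow existing edges; "y" is the first miss.
Each of the 1 remaining characters creates one node.

1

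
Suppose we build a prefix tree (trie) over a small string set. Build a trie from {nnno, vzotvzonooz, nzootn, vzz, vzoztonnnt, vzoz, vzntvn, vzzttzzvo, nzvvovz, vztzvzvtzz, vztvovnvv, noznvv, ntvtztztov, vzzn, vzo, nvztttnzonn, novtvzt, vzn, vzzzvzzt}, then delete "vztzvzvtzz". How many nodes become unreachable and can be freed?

After clearing the end-marker at "vztzvzvtzz", prune upward until reaching a node still needed by another word.
The suffix "zvzvtzz" (7 nodes) is used only by "vztzvzvtzz"; the node for "vzt" still has the child "v", so pruning stops there.
Nodes removed: 7

7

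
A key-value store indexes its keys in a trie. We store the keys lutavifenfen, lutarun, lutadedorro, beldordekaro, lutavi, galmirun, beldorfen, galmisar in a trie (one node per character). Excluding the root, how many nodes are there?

For each word, the new-node count is its length minus the longest prefix already in the trie:
  "lutavifenfen" → 12 new (l, u, t, a, v, i, f, e, n, f, e, n)
  "lutarun" → prefix "luta" already present; 3 new (r, u, n)
  "lutadedorro" → prefix "luta" already present; 7 new (d, e, d, o, r, r, o)
  "beldordekaro" → 12 new (b, e, l, d, o, r, d, e, k, a, r, o)
  "lutavi" → prefix "lutavi" already present; 0 new (none)
  "galmirun" → 8 new (g, a, l, m, i, r, u, n)
  "beldorfen" → prefix "beldor" already present; 3 new (f, e, n)
  "galmisar" → prefix "galmi" already present; 3 new (s, a, r)
Total nodes = 12 + 3 + 7 + 12 + 0 + 8 + 3 + 3 = 48

48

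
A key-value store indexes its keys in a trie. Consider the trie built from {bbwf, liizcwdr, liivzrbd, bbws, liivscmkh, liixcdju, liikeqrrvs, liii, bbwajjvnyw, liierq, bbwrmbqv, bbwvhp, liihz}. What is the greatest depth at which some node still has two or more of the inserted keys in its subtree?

The deepest shared node is where two words last agree before diverging.
"liivscmkh" and "liivzrbd" agree on "liiv" (4 characters) before diverging; nothing deeper is shared.
Longest shared-prefix length: 4

4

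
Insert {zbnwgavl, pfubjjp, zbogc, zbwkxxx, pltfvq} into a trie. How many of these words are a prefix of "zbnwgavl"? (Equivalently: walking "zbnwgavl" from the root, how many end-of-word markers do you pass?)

1

Check each prefix of "zbnwgavl" against the stored set — each match is an end-marker on the path.
Prefixes of the query that are stored words: "zbnwgavl"
Count: 1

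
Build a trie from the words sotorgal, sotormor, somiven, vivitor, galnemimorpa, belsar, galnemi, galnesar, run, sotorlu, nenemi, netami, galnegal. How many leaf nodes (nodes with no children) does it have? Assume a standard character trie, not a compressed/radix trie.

12

A leaf is a node with no children — equivalently, the end of a word that is not a proper prefix of any other stored word.
Those words: "belsar", "galnegal", "galnemimorpa", "galnesar", "nenemi", "netami", "run", "somiven", "sotorgal", "sotorlu", "sotormor", "vivitor"
Leaf count: 12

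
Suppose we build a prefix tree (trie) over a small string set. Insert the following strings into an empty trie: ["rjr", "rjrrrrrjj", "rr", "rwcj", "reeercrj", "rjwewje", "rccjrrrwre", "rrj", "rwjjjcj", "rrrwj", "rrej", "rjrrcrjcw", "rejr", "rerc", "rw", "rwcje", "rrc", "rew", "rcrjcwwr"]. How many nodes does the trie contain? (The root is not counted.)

Trace insertions, counting only characters that open a new branch:
  "rjr" → 3 new (r, j, r)
  "rjrrrrrjj" → prefix "rjr" already present; 6 new (r, r, r, r, j, j)
  "rr" → prefix "r" already present; 1 new (r)
  "rwcj" → prefix "r" already present; 3 new (w, c, j)
  "reeercrj" → prefix "r" already present; 7 new (e, e, e, r, c, r, j)
  "rjwewje" → prefix "rj" already present; 5 new (w, e, w, j, e)
  "rccjrrrwre" → prefix "r" already present; 9 new (c, c, j, r, r, r, w, r, e)
  "rrj" → prefix "rr" already present; 1 new (j)
  "rwjjjcj" → prefix "rw" already present; 5 new (j, j, j, c, j)
  "rrrwj" → prefix "rr" already present; 3 new (r, w, j)
  "rrej" → prefix "rr" already present; 2 new (e, j)
  "rjrrcrjcw" → prefix "rjrr" already present; 5 new (c, r, j, c, w)
  "rejr" → prefix "re" already present; 2 new (j, r)
  "rerc" → prefix "re" already present; 2 new (r, c)
  "rw" → prefix "rw" already present; 0 new (none)
  "rwcje" → prefix "rwcj" already present; 1 new (e)
  "rrc" → prefix "rr" already present; 1 new (c)
  "rew" → prefix "re" already present; 1 new (w)
  "rcrjcwwr" → prefix "rc" already present; 6 new (r, j, c, w, w, r)
Total nodes = 3 + 6 + 1 + 3 + 7 + 5 + 9 + 1 + 5 + 3 + 2 + 5 + 2 + 2 + 0 + 1 + 1 + 1 + 6 = 63

63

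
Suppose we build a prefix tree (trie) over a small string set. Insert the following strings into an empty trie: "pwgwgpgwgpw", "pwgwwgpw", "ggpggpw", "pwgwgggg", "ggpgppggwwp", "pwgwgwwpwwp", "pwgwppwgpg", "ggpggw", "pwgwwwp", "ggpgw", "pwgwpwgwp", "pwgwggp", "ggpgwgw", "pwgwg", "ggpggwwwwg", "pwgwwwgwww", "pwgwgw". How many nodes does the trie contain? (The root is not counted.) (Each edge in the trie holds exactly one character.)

For each word, the new-node count is its length minus the longest prefix already in the trie:
  "pwgwgpgwgpw" → 11 new (p, w, g, w, g, p, g, w, g, p, w)
  "pwgwwgpw" → prefix "pwgw" already present; 4 new (w, g, p, w)
  "ggpggpw" → 7 new (g, g, p, g, g, p, w)
  "pwgwgggg" → prefix "pwgwg" already present; 3 new (g, g, g)
  "ggpgppggwwp" → prefix "ggpg" already present; 7 new (p, p, g, g, w, w, p)
  "pwgwgwwpwwp" → prefix "pwgwg" already present; 6 new (w, w, p, w, w, p)
  "pwgwppwgpg" → prefix "pwgw" already present; 6 new (p, p, w, g, p, g)
  "ggpggw" → prefix "ggpgg" already present; 1 new (w)
  "pwgwwwp" → prefix "pwgww" already present; 2 new (w, p)
  "ggpgw" → prefix "ggpg" already present; 1 new (w)
  "pwgwpwgwp" → prefix "pwgwp" already present; 4 new (w, g, w, p)
  "pwgwggp" → prefix "pwgwgg" already present; 1 new (p)
  "ggpgwgw" → prefix "ggpgw" already present; 2 new (g, w)
  "pwgwg" → prefix "pwgwg" already present; 0 new (none)
  "ggpggwwwwg" → prefix "ggpggw" already present; 4 new (w, w, w, g)
  "pwgwwwgwww" → prefix "pwgwww" already present; 4 new (g, w, w, w)
  "pwgwgw" → prefix "pwgwgw" already present; 0 new (none)
Total nodes = 11 + 4 + 7 + 3 + 7 + 6 + 6 + 1 + 2 + 1 + 4 + 1 + 2 + 0 + 4 + 4 + 0 = 63

63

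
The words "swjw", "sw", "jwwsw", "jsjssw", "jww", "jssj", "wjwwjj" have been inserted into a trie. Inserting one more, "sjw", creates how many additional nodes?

2

Walking "sjw" from the root, the first 1 characters ("s") follow existing edges; "j" is the first miss.
New nodes needed: |"sjw"| − 1 = 3 − 1 = 2.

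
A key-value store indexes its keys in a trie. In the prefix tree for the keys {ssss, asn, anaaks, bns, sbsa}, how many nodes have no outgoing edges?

5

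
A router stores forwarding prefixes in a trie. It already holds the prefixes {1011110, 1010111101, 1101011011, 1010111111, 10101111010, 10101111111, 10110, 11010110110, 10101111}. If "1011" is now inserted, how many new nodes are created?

0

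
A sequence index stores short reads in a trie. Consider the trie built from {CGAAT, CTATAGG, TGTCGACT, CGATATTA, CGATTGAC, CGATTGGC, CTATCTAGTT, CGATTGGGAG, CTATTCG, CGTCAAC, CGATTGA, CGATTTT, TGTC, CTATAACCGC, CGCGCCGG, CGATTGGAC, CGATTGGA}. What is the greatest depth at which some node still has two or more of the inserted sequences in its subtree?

8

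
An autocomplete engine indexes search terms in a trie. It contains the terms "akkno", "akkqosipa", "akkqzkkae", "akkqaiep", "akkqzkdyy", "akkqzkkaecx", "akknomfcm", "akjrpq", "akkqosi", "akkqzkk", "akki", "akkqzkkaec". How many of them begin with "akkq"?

8

Walk to "akkq"; the words in its subtree are exactly those with that prefix.
Words under "akkq": akkqaiep, akkqosi, akkqosipa, akkqzkdyy, akkqzkk, akkqzkkae, akkqzkkaec, akkqzkkaecx
Count: 8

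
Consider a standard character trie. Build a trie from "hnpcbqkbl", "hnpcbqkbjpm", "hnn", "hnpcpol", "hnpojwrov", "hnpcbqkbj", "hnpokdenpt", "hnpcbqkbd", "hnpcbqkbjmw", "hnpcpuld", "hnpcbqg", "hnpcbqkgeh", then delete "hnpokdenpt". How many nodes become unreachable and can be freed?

A node on "hnpokdenpt"'s path can go only if nothing else ends at it or branches off below it.
The suffix "kdenpt" (6 nodes) is used only by "hnpokdenpt"; the node for "hnpo" still has the child "j", so pruning stops there.
Nodes removed: 6

6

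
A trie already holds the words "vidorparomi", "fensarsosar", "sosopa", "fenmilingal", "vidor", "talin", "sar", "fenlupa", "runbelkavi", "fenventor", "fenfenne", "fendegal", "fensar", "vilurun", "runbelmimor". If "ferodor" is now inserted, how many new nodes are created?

Walking "ferodor" from the root, the first 2 characters ("fe") follow existing edges; "r" is the first miss.
So 7 − 2 = 5 new nodes.

5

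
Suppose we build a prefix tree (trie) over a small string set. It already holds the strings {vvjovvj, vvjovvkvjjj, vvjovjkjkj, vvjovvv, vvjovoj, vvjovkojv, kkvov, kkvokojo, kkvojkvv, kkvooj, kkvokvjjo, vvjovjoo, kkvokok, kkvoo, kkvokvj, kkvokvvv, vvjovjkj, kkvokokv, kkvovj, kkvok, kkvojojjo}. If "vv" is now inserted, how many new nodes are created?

0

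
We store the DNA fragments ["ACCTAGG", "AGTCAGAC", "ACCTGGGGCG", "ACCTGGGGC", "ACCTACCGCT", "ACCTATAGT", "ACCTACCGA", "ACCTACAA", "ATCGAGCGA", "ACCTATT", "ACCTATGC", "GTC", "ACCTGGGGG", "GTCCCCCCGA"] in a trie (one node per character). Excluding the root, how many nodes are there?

54

Count nodes per top-level branch (shared prefixes stored once):
  'A'-branch (ACCTACAA, ACCTACCGA, ACCTACCGCT, ACCTAGG, ACCTATAGT, ACCTATGC, ACCTATT, ACCTGGGGC, ACCTGGGGCG, ACCTGGGGG, AGTCAGAC, ATCGAGCGA): 44 nodes
  'G'-branch (GTC, GTCCCCCCGA): 10 nodes
Sum: 54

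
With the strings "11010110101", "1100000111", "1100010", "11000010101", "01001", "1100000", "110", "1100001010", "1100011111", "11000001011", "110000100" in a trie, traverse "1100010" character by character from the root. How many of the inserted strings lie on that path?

Walk "1100010" from the root; an end-of-word marker is hit whenever a stored word is a prefix of "1100010".
Prefixes of the query that are stored words: "110", "1100010"
Count: 2

2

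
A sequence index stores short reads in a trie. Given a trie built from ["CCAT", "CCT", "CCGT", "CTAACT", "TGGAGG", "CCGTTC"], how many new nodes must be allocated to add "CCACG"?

The longest prefix of "CCACG" already in the trie is "CCA" (length 3).
New nodes needed: |"CCACG"| − 3 = 5 − 3 = 2.

2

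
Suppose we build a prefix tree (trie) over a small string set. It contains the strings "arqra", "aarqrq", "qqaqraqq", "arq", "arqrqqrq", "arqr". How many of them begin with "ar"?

4

Walk to "ar"; the words in its subtree are exactly those with that prefix.
Matches: "arq", "arqr", "arqra", "arqrqqrq"
Count: 4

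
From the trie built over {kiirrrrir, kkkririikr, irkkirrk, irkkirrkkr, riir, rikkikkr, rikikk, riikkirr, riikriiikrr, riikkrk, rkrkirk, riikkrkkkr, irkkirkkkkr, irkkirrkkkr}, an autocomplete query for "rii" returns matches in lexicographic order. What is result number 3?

DFS of the "rii" subtree visits, in order: "riikkirr", "riikkrk", "riikkrkkkr", "riikriiikrr", "riir"
The 3rd is riikkrkkkr.

riikkrkkkr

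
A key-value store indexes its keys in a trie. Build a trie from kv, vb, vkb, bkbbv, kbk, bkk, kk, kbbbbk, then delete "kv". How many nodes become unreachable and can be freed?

1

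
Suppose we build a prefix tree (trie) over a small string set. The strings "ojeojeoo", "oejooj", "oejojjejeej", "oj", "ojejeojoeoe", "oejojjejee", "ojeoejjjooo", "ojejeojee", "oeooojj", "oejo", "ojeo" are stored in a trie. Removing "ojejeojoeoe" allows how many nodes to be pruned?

4

Walk "ojejeojoeoe" from the leaf back toward the root, removing each node that no remaining word uses.
The suffix "oeoe" (4 nodes) is used only by "ojejeojoeoe"; the node for "ojejeoj" still has the child "e", so pruning stops there.
Nodes removed: 4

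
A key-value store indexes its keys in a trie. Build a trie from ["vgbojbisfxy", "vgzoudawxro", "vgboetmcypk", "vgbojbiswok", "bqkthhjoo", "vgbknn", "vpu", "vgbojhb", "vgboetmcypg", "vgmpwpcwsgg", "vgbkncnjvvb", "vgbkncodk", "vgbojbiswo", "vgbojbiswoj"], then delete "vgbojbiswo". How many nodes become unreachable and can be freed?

0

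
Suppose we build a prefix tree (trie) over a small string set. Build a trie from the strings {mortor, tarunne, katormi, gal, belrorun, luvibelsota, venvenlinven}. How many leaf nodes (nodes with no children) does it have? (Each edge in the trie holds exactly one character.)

7

A leaf is a node with no children — equivalently, the end of a word that is not a proper prefix of any other stored word.
Those words: "belrorun", "gal", "katormi", "luvibelsota", "mortor", "tarunne", "venvenlinven"
Leaf count: 7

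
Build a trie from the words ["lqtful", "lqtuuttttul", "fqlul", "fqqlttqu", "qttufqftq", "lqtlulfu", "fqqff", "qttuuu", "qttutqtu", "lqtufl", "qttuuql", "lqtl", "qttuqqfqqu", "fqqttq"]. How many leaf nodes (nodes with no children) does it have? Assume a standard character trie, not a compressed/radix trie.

13

Leaves are exactly the stored words that no other stored word extends.
Those words: "fqlul", "fqqff", "fqqlttqu", "fqqttq", "lqtful", "lqtlulfu", "lqtufl", "lqtuuttttul", "qttufqftq", "qttuqqfqqu", "qttutqtu", "qttuuql", "qttuuu"
Leaf count: 13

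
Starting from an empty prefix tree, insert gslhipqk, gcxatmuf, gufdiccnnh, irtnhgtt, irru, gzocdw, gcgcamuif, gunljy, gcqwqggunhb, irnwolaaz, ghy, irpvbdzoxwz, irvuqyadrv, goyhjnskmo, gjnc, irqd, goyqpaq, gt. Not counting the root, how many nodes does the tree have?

For each word, the new-node count is its length minus the longest prefix already in the trie:
  "gslhipqk" → 8 new (g, s, l, h, i, p, q, k)
  "gcxatmuf" → prefix "g" already present; 7 new (c, x, a, t, m, u, f)
  "gufdiccnnh" → prefix "g" already present; 9 new (u, f, d, i, c, c, n, n, h)
  "irtnhgtt" → 8 new (i, r, t, n, h, g, t, t)
  "irru" → prefix "ir" already present; 2 new (r, u)
  "gzocdw" → prefix "g" already present; 5 new (z, o, c, d, w)
  "gcgcamuif" → prefix "gc" already present; 7 new (g, c, a, m, u, i, f)
  "gunljy" → prefix "gu" already present; 4 new (n, l, j, y)
  "gcqwqggunhb" → prefix "gc" already present; 9 new (q, w, q, g, g, u, n, h, b)
  "irnwolaaz" → prefix "ir" already present; 7 new (n, w, o, l, a, a, z)
  "ghy" → prefix "g" already present; 2 new (h, y)
  "irpvbdzoxwz" → prefix "ir" already present; 9 new (p, v, b, d, z, o, x, w, z)
  "irvuqyadrv" → prefix "ir" already present; 8 new (v, u, q, y, a, d, r, v)
  "goyhjnskmo" → prefix "g" already present; 9 new (o, y, h, j, n, s, k, m, o)
  "gjnc" → prefix "g" already present; 3 new (j, n, c)
  "irqd" → prefix "ir" already present; 2 new (q, d)
  "goyqpaq" → prefix "goy" already present; 4 new (q, p, a, q)
  "gt" → prefix "g" already present; 1 new (t)
Total nodes = 8 + 7 + 9 + 8 + 2 + 5 + 7 + 4 + 9 + 7 + 2 + 9 + 8 + 9 + 3 + 2 + 4 + 1 = 104

104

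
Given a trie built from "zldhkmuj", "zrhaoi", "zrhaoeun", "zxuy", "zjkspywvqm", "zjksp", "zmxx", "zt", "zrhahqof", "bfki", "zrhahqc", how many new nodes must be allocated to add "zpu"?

2

The longest prefix of "zpu" already in the trie is "z" (length 1).
Each of the 2 remaining characters creates one node.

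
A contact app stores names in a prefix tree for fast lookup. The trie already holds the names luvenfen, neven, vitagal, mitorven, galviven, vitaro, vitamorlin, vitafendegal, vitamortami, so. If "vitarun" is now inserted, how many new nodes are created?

2

Walking "vitarun" from the root, the first 5 characters ("vitar") follow existing edges; "u" is the first miss.
New nodes needed: |"vitarun"| − 5 = 7 − 5 = 2.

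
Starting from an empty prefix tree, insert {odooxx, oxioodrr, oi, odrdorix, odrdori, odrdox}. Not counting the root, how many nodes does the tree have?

21

Count nodes per top-level branch (shared prefixes stored once):
  'o'-branch (odooxx, odrdori, odrdorix, odrdox, oi, oxioodrr): 21 nodes
Sum: 21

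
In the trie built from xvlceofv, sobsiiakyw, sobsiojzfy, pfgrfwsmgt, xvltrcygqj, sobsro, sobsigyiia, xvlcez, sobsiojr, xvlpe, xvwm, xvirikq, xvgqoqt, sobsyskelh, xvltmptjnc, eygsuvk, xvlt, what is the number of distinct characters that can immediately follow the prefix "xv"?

4

Follow the path "xv" to its node, then look at its outgoing edges.
Characters that immediately follow "xv" among the stored strings: {g, i, l, w}.
That node has 4 child edges.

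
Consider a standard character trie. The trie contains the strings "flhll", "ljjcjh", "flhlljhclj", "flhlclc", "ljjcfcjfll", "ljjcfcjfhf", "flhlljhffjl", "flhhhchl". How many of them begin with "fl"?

Walk to "fl"; the words in its subtree are exactly those with that prefix.
Words under "fl": flhhhchl, flhlclc, flhll, flhlljhclj, flhlljhffjl
Count: 5

5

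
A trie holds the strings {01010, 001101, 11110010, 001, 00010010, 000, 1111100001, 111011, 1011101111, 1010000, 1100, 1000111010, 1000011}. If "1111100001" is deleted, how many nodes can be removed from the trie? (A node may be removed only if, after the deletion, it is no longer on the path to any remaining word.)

6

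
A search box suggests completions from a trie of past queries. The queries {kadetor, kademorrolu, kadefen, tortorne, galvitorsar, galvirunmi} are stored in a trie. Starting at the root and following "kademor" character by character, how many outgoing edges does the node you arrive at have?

Walk "kademor" from the root, arriving at one node.
Distinct next characters after "kademor": r.
That node has 1 child edge.

1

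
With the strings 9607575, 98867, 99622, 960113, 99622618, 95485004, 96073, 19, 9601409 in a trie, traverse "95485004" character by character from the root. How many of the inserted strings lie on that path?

Traverse "95485004" character by character; count nodes along the way that are marked as word ends.
Prefixes of the query that are stored words: "95485004"
Count: 1

1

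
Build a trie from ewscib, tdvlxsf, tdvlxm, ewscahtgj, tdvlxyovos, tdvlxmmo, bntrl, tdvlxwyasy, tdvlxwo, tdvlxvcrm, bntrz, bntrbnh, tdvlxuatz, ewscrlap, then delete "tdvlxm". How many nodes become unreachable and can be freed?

After clearing the end-marker at "tdvlxm", prune upward until reaching a node still needed by another word.
Every node on "tdvlxm" is still needed (e.g. by "tdvlxmmo"), so nothing is freed.
Nodes removed: 0

0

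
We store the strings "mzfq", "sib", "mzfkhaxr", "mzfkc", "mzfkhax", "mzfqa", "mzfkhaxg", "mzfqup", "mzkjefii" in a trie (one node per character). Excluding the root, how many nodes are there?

23

Trie structure (* marks end of a word):
(root)
├─ m
│  └─ z
│     ├─ f
│     │  ├─ k
│     │  │  ├─ c *
│     │  │  └─ h
│     │  │     └─ a
│     │  │        └─ x *
│     │  │           ├─ g *
│     │  │           └─ r *
│     │  └─ q *
│     │     ├─ a *
│     │     └─ u
│     │        └─ p *
│     └─ k
│        └─ j
│           └─ e
│              └─ f
│                 └─ i
│                    └─ i *
└─ s
   └─ i
      └─ b *
Counting every labelled node above: 23.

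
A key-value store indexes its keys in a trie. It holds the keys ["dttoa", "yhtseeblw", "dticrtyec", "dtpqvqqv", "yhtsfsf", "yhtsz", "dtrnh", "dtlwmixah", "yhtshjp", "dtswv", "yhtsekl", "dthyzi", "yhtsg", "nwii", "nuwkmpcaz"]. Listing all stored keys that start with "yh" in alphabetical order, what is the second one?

yhtsekl

DFS of the "yh" subtree visits, in order: "yhtseeblw", "yhtsekl", "yhtsfsf", "yhtsg", "yhtshjp", "yhtsz"
Position 2: yhtsekl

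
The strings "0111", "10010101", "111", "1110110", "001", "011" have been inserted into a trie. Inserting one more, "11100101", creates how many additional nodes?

4

"1110" is already a path in the trie; the remaining "0101" must be added.
So 8 − 4 = 4 new nodes.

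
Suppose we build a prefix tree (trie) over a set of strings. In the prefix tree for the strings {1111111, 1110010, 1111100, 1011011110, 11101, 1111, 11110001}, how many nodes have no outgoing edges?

6

A leaf is a node with no children — equivalently, the end of a word that is not a proper prefix of any other stored word.
Those words: "1011011110", "1110010", "11101", "11110001", "1111100", "1111111"
Leaf count: 6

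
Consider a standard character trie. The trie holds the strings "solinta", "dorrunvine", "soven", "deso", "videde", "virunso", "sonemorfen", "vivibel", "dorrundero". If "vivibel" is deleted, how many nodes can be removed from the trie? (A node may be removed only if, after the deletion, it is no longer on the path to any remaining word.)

5

After clearing the end-marker at "vivibel", prune upward until reaching a node still needed by another word.
The suffix "vibel" (5 nodes) is used only by "vivibel"; the node for "vi" still has the child "d", so pruning stops there.
Nodes removed: 5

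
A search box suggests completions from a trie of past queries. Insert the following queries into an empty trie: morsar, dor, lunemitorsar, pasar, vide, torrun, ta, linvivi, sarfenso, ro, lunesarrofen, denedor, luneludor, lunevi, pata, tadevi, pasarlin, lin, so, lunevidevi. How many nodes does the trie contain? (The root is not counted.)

88

Trace insertions, counting only characters that open a new branch:
  "morsar" → 6 new (m, o, r, s, a, r)
  "dor" → 3 new (d, o, r)
  "lunemitorsar" → 12 new (l, u, n, e, m, i, t, o, r, s, a, r)
  "pasar" → 5 new (p, a, s, a, r)
  "vide" → 4 new (v, i, d, e)
  "torrun" → 6 new (t, o, r, r, u, n)
  "ta" → prefix "t" already present; 1 new (a)
  "linvivi" → prefix "l" already present; 6 new (i, n, v, i, v, i)
  "sarfenso" → 8 new (s, a, r, f, e, n, s, o)
  "ro" → 2 new (r, o)
  "lunesarrofen" → prefix "lune" already present; 8 new (s, a, r, r, o, f, e, n)
  "denedor" → prefix "d" already present; 6 new (e, n, e, d, o, r)
  "luneludor" → prefix "lune" already present; 5 new (l, u, d, o, r)
  "lunevi" → prefix "lune" already present; 2 new (v, i)
  "pata" → prefix "pa" already present; 2 new (t, a)
  "tadevi" → prefix "ta" already present; 4 new (d, e, v, i)
  "pasarlin" → prefix "pasar" already present; 3 new (l, i, n)
  "lin" → prefix "lin" already present; 0 new (none)
  "so" → prefix "s" already present; 1 new (o)
  "lunevidevi" → prefix "lunevi" already present; 4 new (d, e, v, i)
Total nodes = 6 + 3 + 12 + 5 + 4 + 6 + 1 + 6 + 8 + 2 + 8 + 6 + 5 + 2 + 2 + 4 + 3 + 0 + 1 + 4 = 88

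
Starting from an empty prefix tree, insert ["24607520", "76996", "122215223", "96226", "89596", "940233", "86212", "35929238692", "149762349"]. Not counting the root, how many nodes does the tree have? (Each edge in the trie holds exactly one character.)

60

Count nodes per top-level branch (shared prefixes stored once):
  '1'-branch (122215223, 149762349): 17 nodes
  '2'-branch (24607520): 8 nodes
  '3'-branch (35929238692): 11 nodes
  '7'-branch (76996): 5 nodes
  '8'-branch (86212, 89596): 9 nodes
  '9'-branch (940233, 96226): 10 nodes
Sum: 60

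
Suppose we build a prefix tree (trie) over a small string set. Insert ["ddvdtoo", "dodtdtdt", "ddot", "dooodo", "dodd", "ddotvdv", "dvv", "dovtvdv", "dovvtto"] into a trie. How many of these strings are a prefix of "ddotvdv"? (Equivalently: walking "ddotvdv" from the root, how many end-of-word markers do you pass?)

2

Traverse "ddotvdv" character by character; count nodes along the way that are marked as word ends.
Prefixes of the query that are stored words: "ddot", "ddotvdv"
Count: 2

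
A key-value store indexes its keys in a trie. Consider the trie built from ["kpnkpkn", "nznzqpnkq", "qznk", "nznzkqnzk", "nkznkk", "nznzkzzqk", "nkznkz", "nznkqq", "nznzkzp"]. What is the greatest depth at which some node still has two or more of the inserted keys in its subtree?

Equivalently: take the maximum, over all pairs, of their longest common prefix length.
"nznzkzp" and "nznzkzzqk" agree on "nznzkz" (6 characters) before diverging; nothing deeper is shared.
Longest shared-prefix length: 6

6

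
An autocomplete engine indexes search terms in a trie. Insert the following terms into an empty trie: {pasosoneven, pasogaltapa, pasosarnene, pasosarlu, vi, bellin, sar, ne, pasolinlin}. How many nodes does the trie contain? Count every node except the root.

45

Count nodes per top-level branch (shared prefixes stored once):
  'b'-branch (bellin): 6 nodes
  'n'-branch (ne): 2 nodes
  'p'-branch (pasogaltapa, pasolinlin, pasosarlu, pasosarnene, pasosoneven): 32 nodes
  's'-branch (sar): 3 nodes
  'v'-branch (vi): 2 nodes
Sum: 45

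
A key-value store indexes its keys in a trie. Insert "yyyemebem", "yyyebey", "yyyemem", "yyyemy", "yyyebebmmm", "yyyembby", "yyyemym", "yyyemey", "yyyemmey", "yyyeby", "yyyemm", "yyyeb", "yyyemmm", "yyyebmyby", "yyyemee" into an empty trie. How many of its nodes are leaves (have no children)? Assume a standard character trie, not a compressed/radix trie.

A leaf is a node with no children — equivalently, the end of a word that is not a proper prefix of any other stored word.
Those words: "yyyebebmmm", "yyyebey", "yyyebmyby", "yyyeby", "yyyembby", "yyyemebem", "yyyemee", "yyyemem", "yyyemey", "yyyemmey", "yyyemmm", "yyyemym"
Leaf count: 12

12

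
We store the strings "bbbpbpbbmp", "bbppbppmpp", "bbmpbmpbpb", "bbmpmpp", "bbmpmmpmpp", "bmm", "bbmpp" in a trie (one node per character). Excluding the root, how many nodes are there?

Trie structure (* marks end of a word):
(root)
└─ b
   ├─ b
   │  ├─ b
   │  │  └─ p
   │  │     └─ b
   │  │        └─ p
   │  │           └─ b
   │  │              └─ b
   │  │                 └─ m
   │  │                    └─ p *
   │  ├─ m
   │  │  └─ p
   │  │     ├─ b
   │  │     │  └─ m
   │  │     │     └─ p
   │  │     │        └─ b
   │  │     │           └─ p
   │  │     │              └─ b *
   │  │     ├─ m
   │  │     │  ├─ m
   │  │     │  │  └─ p
   │  │     │  │     └─ m
   │  │     │  │        └─ p
   │  │     │  │           └─ p *
   │  │     │  └─ p
   │  │     │     └─ p *
   │  │     └─ p *
   │  └─ p
   │     └─ p
   │        └─ b
   │           └─ p
   │              └─ p
   │                 └─ m
   │                    └─ p
   │                       └─ p *
   └─ m
      └─ m *
Counting every labelled node above: 37.

37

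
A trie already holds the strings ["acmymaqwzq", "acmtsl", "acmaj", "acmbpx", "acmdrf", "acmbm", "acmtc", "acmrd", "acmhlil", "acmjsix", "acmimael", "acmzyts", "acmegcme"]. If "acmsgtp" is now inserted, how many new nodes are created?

"acm" is already a path in the trie; the remaining "sgtp" must be added.
Each of the 4 remaining characters creates one node.

4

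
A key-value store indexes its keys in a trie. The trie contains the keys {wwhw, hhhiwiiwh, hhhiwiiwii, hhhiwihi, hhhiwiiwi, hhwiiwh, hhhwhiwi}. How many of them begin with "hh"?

6

Filter for entries beginning with "hh":
Words under "hh": hhhiwihi, hhhiwiiwh, hhhiwiiwi, hhhiwiiwii, hhhwhiwi, hhwiiwh
Count: 6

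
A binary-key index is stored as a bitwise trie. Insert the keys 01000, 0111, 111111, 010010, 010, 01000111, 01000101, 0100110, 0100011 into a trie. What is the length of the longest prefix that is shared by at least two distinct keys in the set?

The deepest shared node is where two words last agree before diverging.
"0100011" and "01000111" agree on "0100011" (7 characters) before diverging; nothing deeper is shared.
Longest shared-prefix length: 7

7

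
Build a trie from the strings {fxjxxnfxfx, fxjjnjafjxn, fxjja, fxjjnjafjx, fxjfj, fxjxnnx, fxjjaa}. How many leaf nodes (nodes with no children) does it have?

5

Leaves are exactly the stored words that no other stored word extends.
Those words: "fxjfj", "fxjjaa", "fxjjnjafjxn", "fxjxnnx", "fxjxxnfxfx"
Leaf count: 5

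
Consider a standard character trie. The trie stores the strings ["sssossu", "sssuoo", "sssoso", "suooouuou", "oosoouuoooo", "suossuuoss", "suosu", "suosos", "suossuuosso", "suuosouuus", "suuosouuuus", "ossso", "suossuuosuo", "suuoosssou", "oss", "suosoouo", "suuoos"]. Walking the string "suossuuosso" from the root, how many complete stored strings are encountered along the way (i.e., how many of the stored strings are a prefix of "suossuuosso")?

2

Traverse "suossuuosso" character by character; count nodes along the way that are marked as word ends.
Prefixes of the query that are stored words: "suossuuoss", "suossuuosso"
Count: 2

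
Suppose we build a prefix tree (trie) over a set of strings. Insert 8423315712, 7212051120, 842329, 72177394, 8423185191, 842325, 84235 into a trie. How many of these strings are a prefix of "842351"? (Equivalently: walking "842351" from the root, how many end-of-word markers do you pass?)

Traverse "842351" character by character; count nodes along the way that are marked as word ends.
Prefixes of the query that are stored words: "84235"
Count: 1

1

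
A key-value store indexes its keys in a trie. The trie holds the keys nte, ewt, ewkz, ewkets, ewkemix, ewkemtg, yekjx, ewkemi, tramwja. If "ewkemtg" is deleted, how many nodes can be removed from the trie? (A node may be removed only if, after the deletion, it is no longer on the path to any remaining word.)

After clearing the end-marker at "ewkemtg", prune upward until reaching a node still needed by another word.
The suffix "tg" (2 nodes) is used only by "ewkemtg"; the node for "ewkem" still has the child "i", so pruning stops there.
Nodes removed: 2

2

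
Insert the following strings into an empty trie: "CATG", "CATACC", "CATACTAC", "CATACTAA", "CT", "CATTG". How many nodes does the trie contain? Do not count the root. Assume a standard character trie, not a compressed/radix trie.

14

Count nodes per top-level branch (shared prefixes stored once):
  'C'-branch (CATACC, CATACTAA, CATACTAC, CATG, CATTG, CT): 14 nodes
Sum: 14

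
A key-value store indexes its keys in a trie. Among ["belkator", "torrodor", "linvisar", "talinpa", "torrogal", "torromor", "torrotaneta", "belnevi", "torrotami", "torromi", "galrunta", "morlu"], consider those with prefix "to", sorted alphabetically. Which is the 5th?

torrotami

Filter for "to…" and sort: "torrodor", "torrogal", "torromi", "torromor", "torrotami", "torrotaneta"
Position 5: torrotami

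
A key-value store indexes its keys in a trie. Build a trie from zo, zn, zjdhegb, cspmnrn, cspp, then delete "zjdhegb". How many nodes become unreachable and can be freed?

6

A node on "zjdhegb"'s path can go only if nothing else ends at it or branches off below it.
The suffix "jdhegb" (6 nodes) is used only by "zjdhegb"; the node for "z" still has the child "o", so pruning stops there.
Nodes removed: 6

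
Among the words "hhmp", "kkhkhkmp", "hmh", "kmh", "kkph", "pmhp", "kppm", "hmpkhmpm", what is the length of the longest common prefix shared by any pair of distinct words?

2

Equivalently: take the maximum, over all pairs, of their longest common prefix length.
"hmh" and "hmpkhmpm" agree on "hm" (2 characters) before diverging; nothing deeper is shared.
Longest shared-prefix length: 2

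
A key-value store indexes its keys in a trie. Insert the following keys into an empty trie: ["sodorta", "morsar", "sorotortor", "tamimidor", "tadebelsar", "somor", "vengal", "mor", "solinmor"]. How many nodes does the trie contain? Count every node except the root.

53

Trace insertions, counting only characters that open a new branch:
  "sodorta" → 7 new (s, o, d, o, r, t, a)
  "morsar" → 6 new (m, o, r, s, a, r)
  "sorotortor" → prefix "so" already present; 8 new (r, o, t, o, r, t, o, r)
  "tamimidor" → 9 new (t, a, m, i, m, i, d, o, r)
  "tadebelsar" → prefix "ta" already present; 8 new (d, e, b, e, l, s, a, r)
  "somor" → prefix "so" already present; 3 new (m, o, r)
  "vengal" → 6 new (v, e, n, g, a, l)
  "mor" → prefix "mor" already present; 0 new (none)
  "solinmor" → prefix "so" already present; 6 new (l, i, n, m, o, r)
Total nodes = 7 + 6 + 8 + 9 + 8 + 3 + 6 + 0 + 6 = 53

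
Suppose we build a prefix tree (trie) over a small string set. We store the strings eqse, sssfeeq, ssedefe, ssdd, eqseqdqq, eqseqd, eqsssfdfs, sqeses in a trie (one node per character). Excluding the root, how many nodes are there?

33

Count nodes per top-level branch (shared prefixes stored once):
  'e'-branch (eqse, eqseqd, eqseqdqq, eqsssfdfs): 14 nodes
  's'-branch (sqeses, ssdd, ssedefe, sssfeeq): 19 nodes
Sum: 33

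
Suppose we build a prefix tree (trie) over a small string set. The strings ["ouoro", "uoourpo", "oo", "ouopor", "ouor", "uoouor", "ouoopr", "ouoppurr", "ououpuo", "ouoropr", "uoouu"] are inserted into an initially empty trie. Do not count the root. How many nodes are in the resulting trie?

Trace insertions, counting only characters that open a new branch:
  "ouoro" → 5 new (o, u, o, r, o)
  "uoourpo" → 7 new (u, o, o, u, r, p, o)
  "oo" → prefix "o" already present; 1 new (o)
  "ouopor" → prefix "ouo" already present; 3 new (p, o, r)
  "ouor" → prefix "ouor" already present; 0 new (none)
  "uoouor" → prefix "uoou" already present; 2 new (o, r)
  "ouoopr" → prefix "ouo" already present; 3 new (o, p, r)
  "ouoppurr" → prefix "ouop" already present; 4 new (p, u, r, r)
  "ououpuo" → prefix "ouo" already present; 4 new (u, p, u, o)
  "ouoropr" → prefix "ouoro" already present; 2 new (p, r)
  "uoouu" → prefix "uoou" already present; 1 new (u)
Total nodes = 5 + 7 + 1 + 3 + 0 + 2 + 3 + 4 + 4 + 2 + 1 = 32

32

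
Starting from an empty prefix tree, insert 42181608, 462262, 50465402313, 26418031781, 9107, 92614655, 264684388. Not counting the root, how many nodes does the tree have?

For each word, the new-node count is its length minus the longest prefix already in the trie:
  "42181608" → 8 new (4, 2, 1, 8, 1, 6, 0, 8)
  "462262" → prefix "4" already present; 5 new (6, 2, 2, 6, 2)
  "50465402313" → 11 new (5, 0, 4, 6, 5, 4, 0, 2, 3, 1, 3)
  "26418031781" → 11 new (2, 6, 4, 1, 8, 0, 3, 1, 7, 8, 1)
  "9107" → 4 new (9, 1, 0, 7)
  "92614655" → prefix "9" already present; 7 new (2, 6, 1, 4, 6, 5, 5)
  "264684388" → prefix "264" already present; 6 new (6, 8, 4, 3, 8, 8)
Total nodes = 8 + 5 + 11 + 11 + 4 + 7 + 6 = 52

52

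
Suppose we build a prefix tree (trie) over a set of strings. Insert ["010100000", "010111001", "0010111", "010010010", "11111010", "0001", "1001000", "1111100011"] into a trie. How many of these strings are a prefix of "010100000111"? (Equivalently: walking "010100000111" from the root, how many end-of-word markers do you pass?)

1

Check each prefix of "010100000111" against the stored set — each match is an end-marker on the path.
Prefixes of the query that are stored words: "010100000"
Count: 1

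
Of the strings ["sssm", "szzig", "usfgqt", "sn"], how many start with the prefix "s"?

3

Filter for entries beginning with "s":
Matches: "sn", "sssm", "szzig"
Count: 3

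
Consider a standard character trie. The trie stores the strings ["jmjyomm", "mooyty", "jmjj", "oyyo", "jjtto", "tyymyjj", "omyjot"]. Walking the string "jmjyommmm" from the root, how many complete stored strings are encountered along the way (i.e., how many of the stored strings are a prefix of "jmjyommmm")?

1

Traverse "jmjyommmm" character by character; count nodes along the way that are marked as word ends.
Prefixes of the query that are stored words: "jmjyomm"
Count: 1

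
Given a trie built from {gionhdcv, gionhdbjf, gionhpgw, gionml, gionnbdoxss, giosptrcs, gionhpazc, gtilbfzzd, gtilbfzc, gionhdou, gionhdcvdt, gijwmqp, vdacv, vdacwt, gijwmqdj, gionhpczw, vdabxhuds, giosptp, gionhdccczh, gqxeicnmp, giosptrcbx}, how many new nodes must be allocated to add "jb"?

Nothing in the trie begins with "j"; the whole of "jb" is new.
2 − 0 = 2 new nodes.

2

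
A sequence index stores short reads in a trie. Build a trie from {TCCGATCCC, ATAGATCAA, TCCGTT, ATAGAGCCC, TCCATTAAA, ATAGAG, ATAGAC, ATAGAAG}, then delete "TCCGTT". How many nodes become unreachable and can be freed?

2

A node on "TCCGTT"'s path can go only if nothing else ends at it or branches off below it.
The suffix "TT" (2 nodes) is used only by "TCCGTT"; the node for "TCCG" still has the child "A", so pruning stops there.
Nodes removed: 2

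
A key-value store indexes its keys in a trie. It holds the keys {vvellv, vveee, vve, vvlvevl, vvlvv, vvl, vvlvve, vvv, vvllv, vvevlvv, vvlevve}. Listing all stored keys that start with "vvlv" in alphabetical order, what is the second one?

DFS of the "vvlv" subtree visits, in order: "vvlvevl", "vvlvv", "vvlvve"
The 2nd is vvlvv.

vvlvv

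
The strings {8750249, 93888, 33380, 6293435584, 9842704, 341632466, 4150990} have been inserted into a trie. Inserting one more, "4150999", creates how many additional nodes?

1

Walking "4150999" from the root, the first 6 characters ("415099") follow existing edges; "9" is the first miss.
So 7 − 6 = 1 new nodes.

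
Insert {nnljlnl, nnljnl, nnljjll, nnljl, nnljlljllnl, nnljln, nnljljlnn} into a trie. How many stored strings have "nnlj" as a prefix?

Traverse to the node for "nnlj", then collect every word in that subtree.
Words under "nnlj": nnljjll, nnljl, nnljljlnn, nnljlljllnl, nnljln, nnljlnl, nnljnl
Count: 7

7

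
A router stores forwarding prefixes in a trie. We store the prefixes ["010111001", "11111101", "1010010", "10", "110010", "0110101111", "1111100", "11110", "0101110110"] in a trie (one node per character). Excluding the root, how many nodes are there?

41

Count nodes per top-level branch (shared prefixes stored once):
  '0'-branch (010111001, 0101110110, 0110101111): 20 nodes
  '1'-branch (10, 1010010, 110010, 11110, 1111100, 11111101): 21 nodes
Sum: 41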